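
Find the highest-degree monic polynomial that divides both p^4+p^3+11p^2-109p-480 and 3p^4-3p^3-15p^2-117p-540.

p^2-2p-15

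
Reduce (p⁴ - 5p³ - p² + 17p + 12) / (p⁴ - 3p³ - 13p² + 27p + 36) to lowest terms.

Repeated division with remainder:
  p⁴ - 5p³ - p² + 17p + 12 = (p⁴ - 3p³ - 13p² + 27p + 36) + (-2p³ + 12p² - 10p - 24)
  p⁴ - 3p³ - 13p² + 27p + 36 = (-(1/2)p - 3/2)(-2p³ + 12p² - 10p - 24) + (0)
Last nonzero remainder: -2p³ + 12p² - 10p - 24. Dividing through by -2 gives the monic gcd p³ - 6p² + 5p + 12.
Cancel p³ - 6p² + 5p + 12 from numerator and denominator to get the reduced form.

(p + 1)/(p + 3)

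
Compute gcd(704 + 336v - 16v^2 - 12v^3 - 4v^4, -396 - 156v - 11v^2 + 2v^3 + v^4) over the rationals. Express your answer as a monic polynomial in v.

22 + 5v + v^2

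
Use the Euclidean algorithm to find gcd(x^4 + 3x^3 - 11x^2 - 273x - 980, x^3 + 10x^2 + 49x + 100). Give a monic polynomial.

Repeated division with remainder:
  x^4 + 3x^3 - 11x^2 - 273x - 980 = (x - 7)(x^3 + 10x^2 + 49x + 100) + (10x^2 - 30x - 280)
  x^3 + 10x^2 + 49x + 100 = ((1/10)x + 13/10)(10x^2 - 30x - 280) + (116x + 464)
  10x^2 - 30x - 280 = ((5/58)x - 35/58)(116x + 464) + (0)
Last nonzero remainder: 116x + 464. Dividing through by 116 gives the monic gcd x + 4.

x + 4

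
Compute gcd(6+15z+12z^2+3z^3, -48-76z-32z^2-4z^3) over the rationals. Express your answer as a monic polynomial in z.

1+z

Repeated division with remainder:
  3z^3+12z^2+15z+6 = (-3/4)(-4z^3-32z^2-76z-48) + (-12z^2-42z-30)
  -4z^3-32z^2-76z-48 = ((1/3)z+3/2)(-12z^2-42z-30) + (-3z-3)
  -12z^2-42z-30 = (4z+10)(-3z-3) + (0)
Last nonzero remainder: -3z-3. Dividing through by -3 gives the monic gcd z+1.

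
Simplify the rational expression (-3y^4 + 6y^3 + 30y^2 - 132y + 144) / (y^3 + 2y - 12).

(-3y^3 + 30y - 72)/(y^2 + 2y + 6)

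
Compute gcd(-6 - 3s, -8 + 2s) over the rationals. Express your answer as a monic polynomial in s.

1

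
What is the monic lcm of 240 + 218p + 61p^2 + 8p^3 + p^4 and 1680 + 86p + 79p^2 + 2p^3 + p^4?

By polynomial division,
  p^4 + 8p^3 + 61p^2 + 218p + 240 = (p^4 + 2p^3 + 79p^2 + 86p + 1680) + (6p^3 - 18p^2 + 132p - 1440)
  p^4 + 2p^3 + 79p^2 + 86p + 1680 = ((1/6)p + 5/6)(6p^3 - 18p^2 + 132p - 1440) + (72p^2 + 216p + 2880)
  6p^3 - 18p^2 + 132p - 1440 = ((1/12)p - 1/2)(72p^2 + 216p + 2880) + (0)
Last nonzero remainder: 72p^2 + 216p + 2880. Dividing through by 72 gives the monic gcd p^2 + 3p + 40.
Then lcm(f, g) = f·g / gcd(f, g); expanding and making the result monic gives the answer.

10080 + 8916p + 2584p^2 + 493p^3 + 95p^4 + 7p^5 + p^6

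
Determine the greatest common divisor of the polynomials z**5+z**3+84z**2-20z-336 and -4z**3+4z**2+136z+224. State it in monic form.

z**2+6z+8

By polynomial division,
  z**5+z**3+84z**2-20z-336 = (-(1/4)z**2-(1/4)z-9)(-4z**3+4z**2+136z+224) + (210z**2+1260z+1680)
  -4z**3+4z**2+136z+224 = (-(2/105)z+2/15)(210z**2+1260z+1680) + (0)
Last nonzero remainder: 210z**2+1260z+1680. Dividing through by 210 gives the monic gcd z**2+6z+8.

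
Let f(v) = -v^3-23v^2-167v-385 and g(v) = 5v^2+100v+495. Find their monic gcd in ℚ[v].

v+11

By polynomial division,
  -v^3-23v^2-167v-385 = (-(1/5)v-3/5)(5v^2+100v+495) + (-8v-88)
  5v^2+100v+495 = (-(5/8)v-45/8)(-8v-88) + (0)
Last nonzero remainder: -8v-88. Dividing through by -8 gives the monic gcd v+11.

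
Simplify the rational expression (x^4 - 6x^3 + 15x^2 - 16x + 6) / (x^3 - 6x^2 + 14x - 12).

By polynomial division,
  x^4 - 6x^3 + 15x^2 - 16x + 6 = (x)(x^3 - 6x^2 + 14x - 12) + (x^2 - 4x + 6)
  x^3 - 6x^2 + 14x - 12 = (x - 2)(x^2 - 4x + 6) + (0)
The last nonzero remainder x^2 - 4x + 6 is already monic.
Cancel x^2 - 4x + 6 from numerator and denominator to get the reduced form.

(x^2 - 2x + 1)/(x - 2)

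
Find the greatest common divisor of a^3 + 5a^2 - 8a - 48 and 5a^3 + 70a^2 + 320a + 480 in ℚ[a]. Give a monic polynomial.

a^2 + 8a + 16

By polynomial division,
  a^3 + 5a^2 - 8a - 48 = (1/5)(5a^3 + 70a^2 + 320a + 480) + (-9a^2 - 72a - 144)
  5a^3 + 70a^2 + 320a + 480 = (-(5/9)a - 10/3)(-9a^2 - 72a - 144) + (0)
Last nonzero remainder: -9a^2 - 72a - 144. Dividing through by -9 gives the monic gcd a^2 + 8a + 16.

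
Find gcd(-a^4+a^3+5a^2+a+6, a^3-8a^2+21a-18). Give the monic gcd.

Repeated division with remainder:
  -a^4+a^3+5a^2+a+6 = (-a-7)(a^3-8a^2+21a-18) + (-30a^2+130a-120)
  a^3-8a^2+21a-18 = (-(1/30)a+11/90)(-30a^2+130a-120) + ((10/9)a-10/3)
  -30a^2+130a-120 = (-27a+36)((10/9)a-10/3) + (0)
Last nonzero remainder: (10/9)a-10/3. Dividing through by 10/9 gives the monic gcd a-3.

a-3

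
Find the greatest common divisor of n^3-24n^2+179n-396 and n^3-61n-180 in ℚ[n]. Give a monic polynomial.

n-9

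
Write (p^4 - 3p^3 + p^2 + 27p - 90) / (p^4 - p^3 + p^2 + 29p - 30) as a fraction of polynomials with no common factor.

(p - 3)/(p - 1)

Repeated division with remainder:
  p^4 - 3p^3 + p^2 + 27p - 90 = (p^4 - p^3 + p^2 + 29p - 30) + (-2p^3 - 2p - 60)
  p^4 - p^3 + p^2 + 29p - 30 = (-(1/2)p + 1/2)(-2p^3 - 2p - 60) + (0)
Last nonzero remainder: -2p^3 - 2p - 60. Dividing through by -2 gives the monic gcd p^3 + p + 30.
Cancel p^3 + p + 30 from numerator and denominator to get the reduced form.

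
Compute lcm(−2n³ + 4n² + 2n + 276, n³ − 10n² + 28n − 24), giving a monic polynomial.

n⁵ − 6n⁴ + 11n³ − 142n² + 548n − 552

By polynomial division,
  −2n³ + 4n² + 2n + 276 = (−2)(n³ − 10n² + 28n − 24) + (−16n² + 58n + 228)
  n³ − 10n² + 28n − 24 = (−(1/16)n + 51/128)(−16n² + 58n + 228) + ((1225/64)n − 3675/32)
  −16n² + 58n + 228 = (−(1024/1225)n − 2432/1225)((1225/64)n − 3675/32) + (0)
Last nonzero remainder: (1225/64)n − 3675/32. Dividing through by 1225/64 gives the monic gcd n − 6.
Then lcm(f, g) = f·g / gcd(f, g); expanding and making the result monic gives the answer.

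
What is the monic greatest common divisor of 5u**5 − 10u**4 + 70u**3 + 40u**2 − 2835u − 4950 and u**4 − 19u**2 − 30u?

Apply the Euclidean algorithm:
  5u**5 − 10u**4 + 70u**3 + 40u**2 − 2835u − 4950 = (5u − 10)(u**4 − 19u**2 − 30u) + (165u**3 − 3135u − 4950)
  u**4 − 19u**2 − 30u = ((1/165)u)(165u**3 − 3135u − 4950) + (0)
Last nonzero remainder: 165u**3 − 3135u − 4950. Dividing through by 165 gives the monic gcd u**3 − 19u − 30.

u**3 − 19u − 30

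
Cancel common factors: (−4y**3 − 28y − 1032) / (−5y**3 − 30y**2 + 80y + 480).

(4y**2 − 24y + 172)/(5y**2 − 80)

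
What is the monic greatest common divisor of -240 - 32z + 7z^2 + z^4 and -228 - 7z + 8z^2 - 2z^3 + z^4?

By polynomial division,
  z^4 + 7z^2 - 32z - 240 = (z^4 - 2z^3 + 8z^2 - 7z - 228) + (2z^3 - z^2 - 25z - 12)
  z^4 - 2z^3 + 8z^2 - 7z - 228 = ((1/2)z - 3/4)(2z^3 - z^2 - 25z - 12) + ((79/4)z^2 - (79/4)z - 237)
  2z^3 - z^2 - 25z - 12 = ((8/79)z + 4/79)((79/4)z^2 - (79/4)z - 237) + (0)
Last nonzero remainder: (79/4)z^2 - (79/4)z - 237. Dividing through by 79/4 gives the monic gcd z^2 - z - 12.

-12 - z + z^2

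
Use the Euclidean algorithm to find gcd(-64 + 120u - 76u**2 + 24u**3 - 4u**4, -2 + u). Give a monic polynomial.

-2 + u

Apply the Euclidean algorithm:
  -4u**4 + 24u**3 - 76u**2 + 120u - 64 = (-4u**3 + 16u**2 - 44u + 32)(u - 2) + (0)
The last nonzero remainder u - 2 is already monic.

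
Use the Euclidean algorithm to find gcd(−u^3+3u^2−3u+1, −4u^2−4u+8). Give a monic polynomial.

u−1

Apply the Euclidean algorithm:
  −u^3+3u^2−3u+1 = ((1/4)u−1)(−4u^2−4u+8) + (−9u+9)
  −4u^2−4u+8 = ((4/9)u+8/9)(−9u+9) + (0)
Last nonzero remainder: −9u+9. Dividing through by −9 gives the monic gcd u−1.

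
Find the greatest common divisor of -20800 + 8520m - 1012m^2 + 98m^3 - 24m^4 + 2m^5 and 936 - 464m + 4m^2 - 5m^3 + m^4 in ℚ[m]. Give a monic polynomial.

52 + 6m + m^2

Euclidean algorithm in ℚ[m]:
  2m^5 - 24m^4 + 98m^3 - 1012m^2 + 8520m - 20800 = (2m - 14)(m^4 - 5m^3 + 4m^2 - 464m + 936) + (20m^3 - 28m^2 + 152m - 7696)
  m^4 - 5m^3 + 4m^2 - 464m + 936 = ((1/20)m - 9/50)(20m^3 - 28m^2 + 152m - 7696) + (-(216/25)m^2 - (1296/25)m - 11232/25)
  20m^3 - 28m^2 + 152m - 7696 = (-(125/54)m + 925/54)(-(216/25)m^2 - (1296/25)m - 11232/25) + (0)
Last nonzero remainder: -(216/25)m^2 - (1296/25)m - 11232/25. Dividing through by -216/25 gives the monic gcd m^2 + 6m + 52.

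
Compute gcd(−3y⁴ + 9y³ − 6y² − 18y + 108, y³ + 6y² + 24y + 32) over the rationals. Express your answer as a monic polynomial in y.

y + 2

Repeated division with remainder:
  −3y⁴ + 9y³ − 6y² − 18y + 108 = (−3y + 27)(y³ + 6y² + 24y + 32) + (−96y² − 570y − 756)
  y³ + 6y² + 24y + 32 = (−(1/96)y − 1/1536)(−96y² − 570y − 756) + ((4033/256)y + 4033/128)
  −96y² − 570y − 756 = (−(24576/4033)y − 96768/4033)((4033/256)y + 4033/128) + (0)
Last nonzero remainder: (4033/256)y + 4033/128. Dividing through by 4033/256 gives the monic gcd y + 2.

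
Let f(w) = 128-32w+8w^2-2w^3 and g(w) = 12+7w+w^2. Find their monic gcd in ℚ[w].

Apply the Euclidean algorithm:
  -2w^3+8w^2-32w+128 = (-2w+22)(w^2+7w+12) + (-162w-136)
  w^2+7w+12 = (-(1/162)w-499/13122)(-162w-136) + (44800/6561)
  -162w-136 = (-(531441/22400)w-111537/5600)(44800/6561) + (0)
The last nonzero remainder is the constant 44800/6561, so the polynomials are coprime and gcd = 1.

1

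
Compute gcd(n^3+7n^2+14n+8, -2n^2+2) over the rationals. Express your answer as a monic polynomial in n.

n+1

Repeated division with remainder:
  n^3+7n^2+14n+8 = (-(1/2)n-7/2)(-2n^2+2) + (15n+15)
  -2n^2+2 = (-(2/15)n+2/15)(15n+15) + (0)
Last nonzero remainder: 15n+15. Dividing through by 15 gives the monic gcd n+1.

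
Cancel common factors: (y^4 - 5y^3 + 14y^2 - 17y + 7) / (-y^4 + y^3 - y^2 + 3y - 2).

Euclidean algorithm in ℚ[y]:
  y^4 - 5y^3 + 14y^2 - 17y + 7 = (-1)(-y^4 + y^3 - y^2 + 3y - 2) + (-4y^3 + 13y^2 - 14y + 5)
  -y^4 + y^3 - y^2 + 3y - 2 = ((1/4)y + 9/16)(-4y^3 + 13y^2 - 14y + 5) + (-(77/16)y^2 + (77/8)y - 77/16)
  -4y^3 + 13y^2 - 14y + 5 = ((64/77)y - 80/77)(-(77/16)y^2 + (77/8)y - 77/16) + (0)
Last nonzero remainder: -(77/16)y^2 + (77/8)y - 77/16. Dividing through by -77/16 gives the monic gcd y^2 - 2y + 1.
Cancel y^2 - 2y + 1 from numerator and denominator to get the reduced form.

(-y^2 + 3y - 7)/(y^2 + y + 2)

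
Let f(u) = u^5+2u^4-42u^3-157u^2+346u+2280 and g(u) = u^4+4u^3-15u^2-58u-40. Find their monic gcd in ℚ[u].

Euclidean algorithm in ℚ[u]:
  u^5+2u^4-42u^3-157u^2+346u+2280 = (u-2)(u^4+4u^3-15u^2-58u-40) + (-19u^3-129u^2+270u+2200)
  u^4+4u^3-15u^2-58u-40 = (-(1/19)u+53/361)(-19u^3-129u^2+270u+2200) + ((6552/361)u^2+(6552/361)u-131040/361)
  -19u^3-129u^2+270u+2200 = (-(6859/6552)u-19855/3276)((6552/361)u^2+(6552/361)u-131040/361) + (0)
Last nonzero remainder: (6552/361)u^2+(6552/361)u-131040/361. Dividing through by 6552/361 gives the monic gcd u^2+u-20.

u^2+u-20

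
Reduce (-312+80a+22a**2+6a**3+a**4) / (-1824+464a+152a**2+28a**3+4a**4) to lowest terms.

Apply the Euclidean algorithm:
  a**4+6a**3+22a**2+80a-312 = (1/4)(4a**4+28a**3+152a**2+464a-1824) + (-a**3-16a**2-36a+144)
  4a**4+28a**3+152a**2+464a-1824 = (-4a+36)(-a**3-16a**2-36a+144) + (584a**2+2336a-7008)
  -a**3-16a**2-36a+144 = (-(1/584)a-3/146)(584a**2+2336a-7008) + (0)
Last nonzero remainder: 584a**2+2336a-7008. Dividing through by 584 gives the monic gcd a**2+4a-12.
Cancel a**2+4a-12 from numerator and denominator to get the reduced form.

(26+2a+a**2)/(152+12a+4a**2)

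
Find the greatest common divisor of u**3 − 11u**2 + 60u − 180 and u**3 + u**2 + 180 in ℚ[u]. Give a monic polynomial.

u**2 − 5u + 30

Repeated division with remainder:
  u**3 − 11u**2 + 60u − 180 = (u**3 + u**2 + 180) + (−12u**2 + 60u − 360)
  u**3 + u**2 + 180 = (−(1/12)u − 1/2)(−12u**2 + 60u − 360) + (0)
Last nonzero remainder: −12u**2 + 60u − 360. Dividing through by −12 gives the monic gcd u**2 − 5u + 30.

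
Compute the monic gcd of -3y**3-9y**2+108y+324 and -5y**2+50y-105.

Repeated division with remainder:
  -3y**3-9y**2+108y+324 = ((3/5)y+39/5)(-5y**2+50y-105) + (-219y+1143)
  -5y**2+50y-105 = ((5/219)y-1745/15987)(-219y+1143) + (105300/5329)
  -219y+1143 = (-(389017/35100)y+676783/11700)(105300/5329) + (0)
The last nonzero remainder is the constant 105300/5329, so the polynomials are coprime and gcd = 1.

1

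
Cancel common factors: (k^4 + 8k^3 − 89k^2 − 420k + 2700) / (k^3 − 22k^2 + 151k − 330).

Apply the Euclidean algorithm:
  k^4 + 8k^3 − 89k^2 − 420k + 2700 = (k + 30)(k^3 − 22k^2 + 151k − 330) + (420k^2 − 4620k + 12600)
  k^3 − 22k^2 + 151k − 330 = ((1/420)k − 11/420)(420k^2 − 4620k + 12600) + (0)
Last nonzero remainder: 420k^2 − 4620k + 12600. Dividing through by 420 gives the monic gcd k^2 − 11k + 30.
Cancel k^2 − 11k + 30 from numerator and denominator to get the reduced form.

(k^2 + 19k + 90)/(k − 11)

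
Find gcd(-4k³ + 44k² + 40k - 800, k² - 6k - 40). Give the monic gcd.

k² - 6k - 40

By polynomial division,
  -4k³ + 44k² + 40k - 800 = (-4k + 20)(k² - 6k - 40) + (0)
The last nonzero remainder k² - 6k - 40 is already monic.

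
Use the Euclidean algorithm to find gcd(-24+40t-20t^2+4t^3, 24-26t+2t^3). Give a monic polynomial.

-1+t

Repeated division with remainder:
  4t^3-20t^2+40t-24 = (2)(2t^3-26t+24) + (-20t^2+92t-72)
  2t^3-26t+24 = (-(1/10)t-23/50)(-20t^2+92t-72) + ((228/25)t-228/25)
  -20t^2+92t-72 = (-(125/57)t+150/19)((228/25)t-228/25) + (0)
Last nonzero remainder: (228/25)t-228/25. Dividing through by 228/25 gives the monic gcd t-1.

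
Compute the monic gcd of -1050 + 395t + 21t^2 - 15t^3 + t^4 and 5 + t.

5 + t

Repeated division with remainder:
  t^4 - 15t^3 + 21t^2 + 395t - 1050 = (t^3 - 20t^2 + 121t - 210)(t + 5) + (0)
The last nonzero remainder t + 5 is already monic.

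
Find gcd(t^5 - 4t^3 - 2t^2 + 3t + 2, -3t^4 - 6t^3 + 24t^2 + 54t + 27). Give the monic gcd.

t^2 + 2t + 1

Repeated division with remainder:
  t^5 - 4t^3 - 2t^2 + 3t + 2 = (-(1/3)t + 2/3)(-3t^4 - 6t^3 + 24t^2 + 54t + 27) + (8t^3 - 24t - 16)
  -3t^4 - 6t^3 + 24t^2 + 54t + 27 = (-(3/8)t - 3/4)(8t^3 - 24t - 16) + (15t^2 + 30t + 15)
  8t^3 - 24t - 16 = ((8/15)t - 16/15)(15t^2 + 30t + 15) + (0)
Last nonzero remainder: 15t^2 + 30t + 15. Dividing through by 15 gives the monic gcd t^2 + 2t + 1.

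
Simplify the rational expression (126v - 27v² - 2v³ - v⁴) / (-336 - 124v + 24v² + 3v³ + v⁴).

Repeated division with remainder:
  -v⁴ - 2v³ - 27v² + 126v = (-1)(v⁴ + 3v³ + 24v² - 124v - 336) + (v³ - 3v² + 2v - 336)
  v⁴ + 3v³ + 24v² - 124v - 336 = (v + 6)(v³ - 3v² + 2v - 336) + (40v² + 200v + 1680)
  v³ - 3v² + 2v - 336 = ((1/40)v - 1/5)(40v² + 200v + 1680) + (0)
Last nonzero remainder: 40v² + 200v + 1680. Dividing through by 40 gives the monic gcd v² + 5v + 42.
Cancel v² + 5v + 42 from numerator and denominator to get the reduced form.

(3v - v²)/(-8 - 2v + v²)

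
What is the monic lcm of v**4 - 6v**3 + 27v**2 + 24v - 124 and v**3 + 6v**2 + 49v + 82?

v**6 - 2v**5 + 44v**4 - 114v**3 + 1079v**2 + 488v - 5084

Apply the Euclidean algorithm:
  v**4 - 6v**3 + 27v**2 + 24v - 124 = (v - 12)(v**3 + 6v**2 + 49v + 82) + (50v**2 + 530v + 860)
  v**3 + 6v**2 + 49v + 82 = ((1/50)v - 23/250)(50v**2 + 530v + 860) + ((2014/25)v + 4028/25)
  50v**2 + 530v + 860 = ((625/1007)v + 5375/1007)((2014/25)v + 4028/25) + (0)
Last nonzero remainder: (2014/25)v + 4028/25. Dividing through by 2014/25 gives the monic gcd v + 2.
Then lcm(f, g) = f·g / gcd(f, g); expanding and making the result monic gives the answer.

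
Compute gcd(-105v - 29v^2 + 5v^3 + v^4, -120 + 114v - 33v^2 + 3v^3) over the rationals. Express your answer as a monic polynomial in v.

Euclidean algorithm in ℚ[v]:
  v^4 + 5v^3 - 29v^2 - 105v = ((1/3)v + 16/3)(3v^3 - 33v^2 + 114v - 120) + (109v^2 - 673v + 640)
  3v^3 - 33v^2 + 114v - 120 = ((3/109)v - 1578/11881)(109v^2 - 673v + 640) + ((83160/11881)v - 415800/11881)
  109v^2 - 673v + 640 = ((1295029/83160)v - 190096/10395)((83160/11881)v - 415800/11881) + (0)
Last nonzero remainder: (83160/11881)v - 415800/11881. Dividing through by 83160/11881 gives the monic gcd v - 5.

-5 + v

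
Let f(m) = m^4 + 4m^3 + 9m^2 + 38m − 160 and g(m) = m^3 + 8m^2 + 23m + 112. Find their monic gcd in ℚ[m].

m^2 + m + 16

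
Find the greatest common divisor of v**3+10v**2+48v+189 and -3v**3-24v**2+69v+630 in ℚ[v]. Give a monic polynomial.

Repeated division with remainder:
  v**3+10v**2+48v+189 = (-1/3)(-3v**3-24v**2+69v+630) + (2v**2+71v+399)
  -3v**3-24v**2+69v+630 = (-(3/2)v+165/4)(2v**2+71v+399) + (-(9045/4)v-63315/4)
  2v**2+71v+399 = (-(8/9045)v-76/3015)(-(9045/4)v-63315/4) + (0)
Last nonzero remainder: -(9045/4)v-63315/4. Dividing through by -9045/4 gives the monic gcd v+7.

v+7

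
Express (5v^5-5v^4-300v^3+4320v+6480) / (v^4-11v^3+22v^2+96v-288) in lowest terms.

Repeated division with remainder:
  5v^5-5v^4-300v^3+4320v+6480 = (5v+50)(v^4-11v^3+22v^2+96v-288) + (140v^3-1580v^2+960v+20880)
  v^4-11v^3+22v^2+96v-288 = ((1/140)v+1/490)(140v^3-1580v^2+960v+20880) + ((900/49)v^2-(2700/49)v-16200/49)
  140v^3-1580v^2+960v+20880 = ((343/45)v-2842/45)((900/49)v^2-(2700/49)v-16200/49) + (0)
Last nonzero remainder: (900/49)v^2-(2700/49)v-16200/49. Dividing through by 900/49 gives the monic gcd v^2-3v-18.
Cancel v^2-3v-18 from numerator and denominator to get the reduced form.

(5v^3+10v^2-180v-360)/(v^2-8v+16)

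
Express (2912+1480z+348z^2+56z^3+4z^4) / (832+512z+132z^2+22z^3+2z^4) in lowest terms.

(14+2z)/(4+z)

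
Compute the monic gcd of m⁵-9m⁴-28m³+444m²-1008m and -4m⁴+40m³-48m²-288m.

Repeated division with remainder:
  m⁵-9m⁴-28m³+444m²-1008m = (-(1/4)m-1/4)(-4m⁴+40m³-48m²-288m) + (-30m³+360m²-1080m)
  -4m⁴+40m³-48m²-288m = ((2/15)m+4/15)(-30m³+360m²-1080m) + (0)
Last nonzero remainder: -30m³+360m²-1080m. Dividing through by -30 gives the monic gcd m³-12m²+36m.

m³-12m²+36m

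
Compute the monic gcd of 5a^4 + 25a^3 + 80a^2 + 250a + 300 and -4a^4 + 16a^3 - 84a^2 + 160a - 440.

a^2 + 10

Euclidean algorithm in ℚ[a]:
  5a^4 + 25a^3 + 80a^2 + 250a + 300 = (-5/4)(-4a^4 + 16a^3 - 84a^2 + 160a - 440) + (45a^3 - 25a^2 + 450a - 250)
  -4a^4 + 16a^3 - 84a^2 + 160a - 440 = (-(4/45)a + 124/405)(45a^3 - 25a^2 + 450a - 250) + (-(2944/81)a^2 - 29440/81)
  45a^3 - 25a^2 + 450a - 250 = (-(3645/2944)a + 2025/2944)(-(2944/81)a^2 - 29440/81) + (0)
Last nonzero remainder: -(2944/81)a^2 - 29440/81. Dividing through by -2944/81 gives the monic gcd a^2 + 10.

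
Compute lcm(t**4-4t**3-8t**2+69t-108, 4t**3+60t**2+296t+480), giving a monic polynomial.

t**6+7t**5-22t**4-139t**3+411t**2+882t-3240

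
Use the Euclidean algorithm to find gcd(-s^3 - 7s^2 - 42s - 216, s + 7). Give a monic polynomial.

Repeated division with remainder:
  -s^3 - 7s^2 - 42s - 216 = (-s^2 - 42)(s + 7) + (78)
  s + 7 = ((1/78)s + 7/78)(78) + (0)
The last nonzero remainder is the constant 78, so the polynomials are coprime and gcd = 1.

1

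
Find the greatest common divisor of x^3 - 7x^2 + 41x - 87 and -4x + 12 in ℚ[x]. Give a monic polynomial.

Euclidean algorithm in ℚ[x]:
  x^3 - 7x^2 + 41x - 87 = (-(1/4)x^2 + x - 29/4)(-4x + 12) + (0)
Last nonzero remainder: -4x + 12. Dividing through by -4 gives the monic gcd x - 3.

x - 3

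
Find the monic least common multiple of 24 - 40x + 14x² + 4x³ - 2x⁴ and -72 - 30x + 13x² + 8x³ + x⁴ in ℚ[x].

-144 + 156x + 44x² - 53x³ - 9x⁴ + 5x⁵ + x⁶

Apply the Euclidean algorithm:
  -2x⁴ + 4x³ + 14x² - 40x + 24 = (-2)(x⁴ + 8x³ + 13x² - 30x - 72) + (20x³ + 40x² - 100x - 120)
  x⁴ + 8x³ + 13x² - 30x - 72 = ((1/20)x + 3/10)(20x³ + 40x² - 100x - 120) + (6x² + 6x - 36)
  20x³ + 40x² - 100x - 120 = ((10/3)x + 10/3)(6x² + 6x - 36) + (0)
Last nonzero remainder: 6x² + 6x - 36. Dividing through by 6 gives the monic gcd x² + x - 6.
Then lcm(f, g) = f·g / gcd(f, g); expanding and making the result monic gives the answer.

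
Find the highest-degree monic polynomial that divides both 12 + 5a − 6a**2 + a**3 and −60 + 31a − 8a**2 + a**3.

−4 + a

Repeated division with remainder:
  a**3 − 6a**2 + 5a + 12 = (a**3 − 8a**2 + 31a − 60) + (2a**2 − 26a + 72)
  a**3 − 8a**2 + 31a − 60 = ((1/2)a + 5/2)(2a**2 − 26a + 72) + (60a − 240)
  2a**2 − 26a + 72 = ((1/30)a − 3/10)(60a − 240) + (0)
Last nonzero remainder: 60a − 240. Dividing through by 60 gives the monic gcd a − 4.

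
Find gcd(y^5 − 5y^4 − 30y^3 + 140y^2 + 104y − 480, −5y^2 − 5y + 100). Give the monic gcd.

y^2 + y − 20

Apply the Euclidean algorithm:
  y^5 − 5y^4 − 30y^3 + 140y^2 + 104y − 480 = (−(1/5)y^3 + (6/5)y^2 + (4/5)y − 24/5)(−5y^2 − 5y + 100) + (0)
Last nonzero remainder: −5y^2 − 5y + 100. Dividing through by −5 gives the monic gcd y^2 + y − 20.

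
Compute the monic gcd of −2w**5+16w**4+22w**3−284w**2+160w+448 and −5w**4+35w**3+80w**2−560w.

w**3−7w**2−16w+112

Repeated division with remainder:
  −2w**5+16w**4+22w**3−284w**2+160w+448 = ((2/5)w−2/5)(−5w**4+35w**3+80w**2−560w) + (4w**3−28w**2−64w+448)
  −5w**4+35w**3+80w**2−560w = (−(5/4)w)(4w**3−28w**2−64w+448) + (0)
Last nonzero remainder: 4w**3−28w**2−64w+448. Dividing through by 4 gives the monic gcd w**3−7w**2−16w+112.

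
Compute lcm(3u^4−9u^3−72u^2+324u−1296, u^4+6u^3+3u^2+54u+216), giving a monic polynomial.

Apply the Euclidean algorithm:
  3u^4−9u^3−72u^2+324u−1296 = (3)(u^4+6u^3+3u^2+54u+216) + (−27u^3−81u^2+162u−1944)
  u^4+6u^3+3u^2+54u+216 = (−(1/27)u−1/9)(−27u^3−81u^2+162u−1944) + (0)
Last nonzero remainder: −27u^3−81u^2+162u−1944. Dividing through by −27 gives the monic gcd u^3+3u^2−6u+72.
Then lcm(f, g) = f·g / gcd(f, g); expanding and making the result monic gives the answer.

u^5−33u^3+36u^2−108u−1296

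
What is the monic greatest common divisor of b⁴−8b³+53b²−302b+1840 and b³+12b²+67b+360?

b²+3b+40

Euclidean algorithm in ℚ[b]:
  b⁴−8b³+53b²−302b+1840 = (b−20)(b³+12b²+67b+360) + (226b²+678b+9040)
  b³+12b²+67b+360 = ((1/226)b+9/226)(226b²+678b+9040) + (0)
Last nonzero remainder: 226b²+678b+9040. Dividing through by 226 gives the monic gcd b²+3b+40.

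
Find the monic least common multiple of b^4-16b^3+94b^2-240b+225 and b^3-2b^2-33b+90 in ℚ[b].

b^5-10b^4-2b^3+324b^2-1215b+1350

Repeated division with remainder:
  b^4-16b^3+94b^2-240b+225 = (b-14)(b^3-2b^2-33b+90) + (99b^2-792b+1485)
  b^3-2b^2-33b+90 = ((1/99)b+2/33)(99b^2-792b+1485) + (0)
Last nonzero remainder: 99b^2-792b+1485. Dividing through by 99 gives the monic gcd b^2-8b+15.
Then lcm(f, g) = f·g / gcd(f, g); expanding and making the result monic gives the answer.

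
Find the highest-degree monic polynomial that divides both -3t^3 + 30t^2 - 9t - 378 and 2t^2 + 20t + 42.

Apply the Euclidean algorithm:
  -3t^3 + 30t^2 - 9t - 378 = (-(3/2)t + 30)(2t^2 + 20t + 42) + (-546t - 1638)
  2t^2 + 20t + 42 = (-(1/273)t - 1/39)(-546t - 1638) + (0)
Last nonzero remainder: -546t - 1638. Dividing through by -546 gives the monic gcd t + 3.

t + 3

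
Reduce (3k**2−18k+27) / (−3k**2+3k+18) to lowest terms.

(−k+3)/(k+2)

Repeated division with remainder:
  3k**2−18k+27 = (−1)(−3k**2+3k+18) + (−15k+45)
  −3k**2+3k+18 = ((1/5)k+2/5)(−15k+45) + (0)
Last nonzero remainder: −15k+45. Dividing through by −15 gives the monic gcd k−3.
Cancel k−3 from numerator and denominator to get the reduced form.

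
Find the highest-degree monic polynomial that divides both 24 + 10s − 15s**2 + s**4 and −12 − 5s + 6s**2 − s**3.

−3 − 2s + s**2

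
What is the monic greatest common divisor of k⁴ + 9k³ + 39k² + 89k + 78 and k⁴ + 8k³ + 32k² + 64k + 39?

k³ + 7k² + 25k + 39

Repeated division with remainder:
  k⁴ + 9k³ + 39k² + 89k + 78 = (k⁴ + 8k³ + 32k² + 64k + 39) + (k³ + 7k² + 25k + 39)
  k⁴ + 8k³ + 32k² + 64k + 39 = (k + 1)(k³ + 7k² + 25k + 39) + (0)
The last nonzero remainder k³ + 7k² + 25k + 39 is already monic.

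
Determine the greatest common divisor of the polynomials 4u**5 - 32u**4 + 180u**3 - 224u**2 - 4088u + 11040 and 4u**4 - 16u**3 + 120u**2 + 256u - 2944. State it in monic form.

u**3 + 30u + 184

Repeated division with remainder:
  4u**5 - 32u**4 + 180u**3 - 224u**2 - 4088u + 11040 = (u - 4)(4u**4 - 16u**3 + 120u**2 + 256u - 2944) + (-4u**3 - 120u - 736)
  4u**4 - 16u**3 + 120u**2 + 256u - 2944 = (-u + 4)(-4u**3 - 120u - 736) + (0)
Last nonzero remainder: -4u**3 - 120u - 736. Dividing through by -4 gives the monic gcd u**3 + 30u + 184.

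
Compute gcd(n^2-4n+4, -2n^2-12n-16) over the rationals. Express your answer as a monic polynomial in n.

1

By polynomial division,
  n^2-4n+4 = (-1/2)(-2n^2-12n-16) + (-10n-4)
  -2n^2-12n-16 = ((1/5)n+28/25)(-10n-4) + (-288/25)
  -10n-4 = ((125/144)n+25/72)(-288/25) + (0)
The last nonzero remainder is the constant -288/25, so the polynomials are coprime and gcd = 1.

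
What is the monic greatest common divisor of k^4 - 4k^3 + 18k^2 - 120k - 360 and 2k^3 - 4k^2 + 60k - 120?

Apply the Euclidean algorithm:
  k^4 - 4k^3 + 18k^2 - 120k - 360 = ((1/2)k - 1)(2k^3 - 4k^2 + 60k - 120) + (-16k^2 - 480)
  2k^3 - 4k^2 + 60k - 120 = (-(1/8)k + 1/4)(-16k^2 - 480) + (0)
Last nonzero remainder: -16k^2 - 480. Dividing through by -16 gives the monic gcd k^2 + 30.

k^2 + 30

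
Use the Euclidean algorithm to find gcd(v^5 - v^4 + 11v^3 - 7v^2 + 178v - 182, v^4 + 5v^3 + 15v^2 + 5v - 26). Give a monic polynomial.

v^3 + 3v^2 + 9v - 13

Euclidean algorithm in ℚ[v]:
  v^5 - v^4 + 11v^3 - 7v^2 + 178v - 182 = (v - 6)(v^4 + 5v^3 + 15v^2 + 5v - 26) + (26v^3 + 78v^2 + 234v - 338)
  v^4 + 5v^3 + 15v^2 + 5v - 26 = ((1/26)v + 1/13)(26v^3 + 78v^2 + 234v - 338) + (0)
Last nonzero remainder: 26v^3 + 78v^2 + 234v - 338. Dividing through by 26 gives the monic gcd v^3 + 3v^2 + 9v - 13.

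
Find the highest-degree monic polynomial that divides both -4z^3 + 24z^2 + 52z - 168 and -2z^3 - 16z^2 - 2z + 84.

z^2 + z - 6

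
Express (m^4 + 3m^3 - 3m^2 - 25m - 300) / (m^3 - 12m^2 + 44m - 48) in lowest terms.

(m^3 + 7m^2 + 25m + 75)/(m^2 - 8m + 12)

Euclidean algorithm in ℚ[m]:
  m^4 + 3m^3 - 3m^2 - 25m - 300 = (m + 15)(m^3 - 12m^2 + 44m - 48) + (133m^2 - 637m + 420)
  m^3 - 12m^2 + 44m - 48 = ((1/133)m - 137/2527)(133m^2 - 637m + 420) + ((2277/361)m - 9108/361)
  133m^2 - 637m + 420 = ((48013/2277)m - 12635/759)((2277/361)m - 9108/361) + (0)
Last nonzero remainder: (2277/361)m - 9108/361. Dividing through by 2277/361 gives the monic gcd m - 4.
Cancel m - 4 from numerator and denominator to get the reduced form.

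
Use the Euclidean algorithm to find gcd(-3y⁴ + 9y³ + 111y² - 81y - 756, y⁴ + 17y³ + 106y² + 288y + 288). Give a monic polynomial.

y² + 7y + 12

Repeated division with remainder:
  -3y⁴ + 9y³ + 111y² - 81y - 756 = (-3)(y⁴ + 17y³ + 106y² + 288y + 288) + (60y³ + 429y² + 783y + 108)
  y⁴ + 17y³ + 106y² + 288y + 288 = ((1/60)y + 197/1200)(60y³ + 429y² + 783y + 108) + ((9009/400)y² + (63063/400)y + 27027/100)
  60y³ + 429y² + 783y + 108 = ((8000/3003)y + 400/1001)((9009/400)y² + (63063/400)y + 27027/100) + (0)
Last nonzero remainder: (9009/400)y² + (63063/400)y + 27027/100. Dividing through by 9009/400 gives the monic gcd y² + 7y + 12.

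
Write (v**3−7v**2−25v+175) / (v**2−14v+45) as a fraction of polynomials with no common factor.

(v**2−2v−35)/(v−9)

By polynomial division,
  v**3−7v**2−25v+175 = (v+7)(v**2−14v+45) + (28v−140)
  v**2−14v+45 = ((1/28)v−9/28)(28v−140) + (0)
Last nonzero remainder: 28v−140. Dividing through by 28 gives the monic gcd v−5.
Cancel v−5 from numerator and denominator to get the reduced form.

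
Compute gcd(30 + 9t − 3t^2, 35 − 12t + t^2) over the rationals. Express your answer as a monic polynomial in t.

−5 + t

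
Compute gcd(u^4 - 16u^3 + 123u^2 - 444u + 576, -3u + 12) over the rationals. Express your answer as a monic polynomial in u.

Euclidean algorithm in ℚ[u]:
  u^4 - 16u^3 + 123u^2 - 444u + 576 = (-(1/3)u^3 + 4u^2 - 25u + 48)(-3u + 12) + (0)
Last nonzero remainder: -3u + 12. Dividing through by -3 gives the monic gcd u - 4.

u - 4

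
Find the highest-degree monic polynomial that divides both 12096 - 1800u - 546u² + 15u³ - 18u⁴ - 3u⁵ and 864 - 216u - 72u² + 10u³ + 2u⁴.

By polynomial division,
  -3u⁵ - 18u⁴ + 15u³ - 546u² - 1800u + 12096 = (-(3/2)u - 3/2)(2u⁴ + 10u³ - 72u² - 216u + 864) + (-78u³ - 978u² - 828u + 13392)
  2u⁴ + 10u³ - 72u² - 216u + 864 = (-(1/39)u + 98/507)(-78u³ - 978u² - 828u + 13392) + ((16192/169)u² + (48576/169)u - 291456/169)
  -78u³ - 978u² - 828u + 13392 = (-(6591/8096)u - 15717/2024)((16192/169)u² + (48576/169)u - 291456/169) + (0)
Last nonzero remainder: (16192/169)u² + (48576/169)u - 291456/169. Dividing through by 16192/169 gives the monic gcd u² + 3u - 18.

-18 + 3u + u²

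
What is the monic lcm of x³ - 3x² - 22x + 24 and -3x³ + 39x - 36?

x⁴ - 6x³ - 13x² + 90x - 72

By polynomial division,
  x³ - 3x² - 22x + 24 = (-1/3)(-3x³ + 39x - 36) + (-3x² - 9x + 12)
  -3x³ + 39x - 36 = (x - 3)(-3x² - 9x + 12) + (0)
Last nonzero remainder: -3x² - 9x + 12. Dividing through by -3 gives the monic gcd x² + 3x - 4.
Then lcm(f, g) = f·g / gcd(f, g); expanding and making the result monic gives the answer.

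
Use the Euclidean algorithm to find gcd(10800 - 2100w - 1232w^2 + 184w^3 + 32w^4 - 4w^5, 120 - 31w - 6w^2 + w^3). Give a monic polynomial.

Repeated division with remainder:
  -4w^5 + 32w^4 + 184w^3 - 1232w^2 - 2100w + 10800 = (-4w^2 + 8w + 108)(w^3 - 6w^2 - 31w + 120) + (144w^2 + 288w - 2160)
  w^3 - 6w^2 - 31w + 120 = ((1/144)w - 1/18)(144w^2 + 288w - 2160) + (0)
Last nonzero remainder: 144w^2 + 288w - 2160. Dividing through by 144 gives the monic gcd w^2 + 2w - 15.

-15 + 2w + w^2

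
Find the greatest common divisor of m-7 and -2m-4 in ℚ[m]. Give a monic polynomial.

Euclidean algorithm in ℚ[m]:
  m-7 = (-1/2)(-2m-4) + (-9)
  -2m-4 = ((2/9)m+4/9)(-9) + (0)
The last nonzero remainder is the constant -9, so the polynomials are coprime and gcd = 1.

1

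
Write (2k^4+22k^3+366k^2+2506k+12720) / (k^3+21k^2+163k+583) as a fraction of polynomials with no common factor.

(2k^2+2k+240)/(k+11)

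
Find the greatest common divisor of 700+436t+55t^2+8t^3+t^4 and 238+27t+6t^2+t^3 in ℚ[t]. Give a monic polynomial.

Apply the Euclidean algorithm:
  t^4+8t^3+55t^2+436t+700 = (t+2)(t^3+6t^2+27t+238) + (16t^2+144t+224)
  t^3+6t^2+27t+238 = ((1/16)t-3/16)(16t^2+144t+224) + (40t+280)
  16t^2+144t+224 = ((2/5)t+4/5)(40t+280) + (0)
Last nonzero remainder: 40t+280. Dividing through by 40 gives the monic gcd t+7.

7+t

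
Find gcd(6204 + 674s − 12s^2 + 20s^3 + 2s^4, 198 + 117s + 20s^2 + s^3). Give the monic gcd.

Repeated division with remainder:
  2s^4 + 20s^3 − 12s^2 + 674s + 6204 = (2s − 20)(s^3 + 20s^2 + 117s + 198) + (154s^2 + 2618s + 10164)
  s^3 + 20s^2 + 117s + 198 = ((1/154)s + 3/154)(154s^2 + 2618s + 10164) + (0)
Last nonzero remainder: 154s^2 + 2618s + 10164. Dividing through by 154 gives the monic gcd s^2 + 17s + 66.

66 + 17s + s^2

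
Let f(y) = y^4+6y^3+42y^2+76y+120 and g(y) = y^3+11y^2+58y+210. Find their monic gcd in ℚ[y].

Apply the Euclidean algorithm:
  y^4+6y^3+42y^2+76y+120 = (y−5)(y^3+11y^2+58y+210) + (39y^2+156y+1170)
  y^3+11y^2+58y+210 = ((1/39)y+7/39)(39y^2+156y+1170) + (0)
Last nonzero remainder: 39y^2+156y+1170. Dividing through by 39 gives the monic gcd y^2+4y+30.

y^2+4y+30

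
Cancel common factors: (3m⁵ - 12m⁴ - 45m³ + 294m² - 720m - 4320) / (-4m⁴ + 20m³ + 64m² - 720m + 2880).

Apply the Euclidean algorithm:
  3m⁵ - 12m⁴ - 45m³ + 294m² - 720m - 4320 = (-(3/4)m - 3/4)(-4m⁴ + 20m³ + 64m² - 720m + 2880) + (18m³ - 198m² + 900m - 2160)
  -4m⁴ + 20m³ + 64m² - 720m + 2880 = (-(2/9)m - 4/3)(18m³ - 198m² + 900m - 2160) + (0)
Last nonzero remainder: 18m³ - 198m² + 900m - 2160. Dividing through by 18 gives the monic gcd m³ - 11m² + 50m - 120.
Cancel m³ - 11m² + 50m - 120 from numerator and denominator to get the reduced form.

(-3m² - 21m - 36)/(4m + 24)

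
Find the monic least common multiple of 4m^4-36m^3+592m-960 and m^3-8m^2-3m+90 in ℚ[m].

By polynomial division,
  4m^4-36m^3+592m-960 = (4m-4)(m^3-8m^2-3m+90) + (-20m^2+220m-600)
  m^3-8m^2-3m+90 = (-(1/20)m-3/20)(-20m^2+220m-600) + (0)
Last nonzero remainder: -20m^2+220m-600. Dividing through by -20 gives the monic gcd m^2-11m+30.
Then lcm(f, g) = f·g / gcd(f, g); expanding and making the result monic gives the answer.

m^5-6m^4-27m^3+148m^2+204m-720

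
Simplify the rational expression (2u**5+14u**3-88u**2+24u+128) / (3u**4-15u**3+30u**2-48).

By polynomial division,
  2u**5+14u**3-88u**2+24u+128 = ((2/3)u+10/3)(3u**4-15u**3+30u**2-48) + (44u**3-188u**2+56u+288)
  3u**4-15u**3+30u**2-48 = ((3/44)u-6/121)(44u**3-188u**2+56u+288) + ((2040/121)u**2-(2040/121)u-4080/121)
  44u**3-188u**2+56u+288 = ((1331/510)u-726/85)((2040/121)u**2-(2040/121)u-4080/121) + (0)
Last nonzero remainder: (2040/121)u**2-(2040/121)u-4080/121. Dividing through by 2040/121 gives the monic gcd u**2-u-2.
Cancel u**2-u-2 from numerator and denominator to get the reduced form.

(2u**3+2u**2+20u-64)/(3u**2-12u+24)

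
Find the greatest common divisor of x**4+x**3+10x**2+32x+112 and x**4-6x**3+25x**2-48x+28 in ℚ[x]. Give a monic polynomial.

x**2-3x+14

Repeated division with remainder:
  x**4+x**3+10x**2+32x+112 = (x**4-6x**3+25x**2-48x+28) + (7x**3-15x**2+80x+84)
  x**4-6x**3+25x**2-48x+28 = ((1/7)x-27/49)(7x**3-15x**2+80x+84) + ((260/49)x**2-(780/49)x+520/7)
  7x**3-15x**2+80x+84 = ((343/260)x+147/130)((260/49)x**2-(780/49)x+520/7) + (0)
Last nonzero remainder: (260/49)x**2-(780/49)x+520/7. Dividing through by 260/49 gives the monic gcd x**2-3x+14.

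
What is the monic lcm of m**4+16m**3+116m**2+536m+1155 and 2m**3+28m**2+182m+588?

Euclidean algorithm in ℚ[m]:
  m**4+16m**3+116m**2+536m+1155 = ((1/2)m+1)(2m**3+28m**2+182m+588) + (−3m**2+60m+567)
  2m**3+28m**2+182m+588 = (−(2/3)m−68/3)(−3m**2+60m+567) + (1920m+13440)
  −3m**2+60m+567 = (−(1/640)m+27/640)(1920m+13440) + (0)
Last nonzero remainder: 1920m+13440. Dividing through by 1920 gives the monic gcd m+7.
Then lcm(f, g) = f·g / gcd(f, g); expanding and making the result monic gives the answer.

m**6+23m**5+270m**4+2020m**3+9779m**2+30597m+48510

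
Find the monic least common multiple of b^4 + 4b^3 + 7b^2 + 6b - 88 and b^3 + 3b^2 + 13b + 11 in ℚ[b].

By polynomial division,
  b^4 + 4b^3 + 7b^2 + 6b - 88 = (b + 1)(b^3 + 3b^2 + 13b + 11) + (-9b^2 - 18b - 99)
  b^3 + 3b^2 + 13b + 11 = (-(1/9)b - 1/9)(-9b^2 - 18b - 99) + (0)
Last nonzero remainder: -9b^2 - 18b - 99. Dividing through by -9 gives the monic gcd b^2 + 2b + 11.
Then lcm(f, g) = f·g / gcd(f, g); expanding and making the result monic gives the answer.

b^5 + 5b^4 + 11b^3 + 13b^2 - 82b - 88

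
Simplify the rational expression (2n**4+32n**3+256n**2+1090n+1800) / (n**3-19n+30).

(2n**3+22n**2+146n+360)/(n**2-5n+6)

Apply the Euclidean algorithm:
  2n**4+32n**3+256n**2+1090n+1800 = (2n+32)(n**3-19n+30) + (294n**2+1638n+840)
  n**3-19n+30 = ((1/294)n-13/686)(294n**2+1638n+840) + ((450/49)n+2250/49)
  294n**2+1638n+840 = ((2401/75)n+1372/75)((450/49)n+2250/49) + (0)
Last nonzero remainder: (450/49)n+2250/49. Dividing through by 450/49 gives the monic gcd n+5.
Cancel n+5 from numerator and denominator to get the reduced form.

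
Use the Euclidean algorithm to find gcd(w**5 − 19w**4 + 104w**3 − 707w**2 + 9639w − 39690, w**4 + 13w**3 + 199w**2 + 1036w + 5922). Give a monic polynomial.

w**2 + 7w + 63

By polynomial division,
  w**5 − 19w**4 + 104w**3 − 707w**2 + 9639w − 39690 = (w − 32)(w**4 + 13w**3 + 199w**2 + 1036w + 5922) + (321w**3 + 4625w**2 + 36869w + 149814)
  w**4 + 13w**3 + 199w**2 + 1036w + 5922 = ((1/321)w − 452/103041)(321w**3 + 4625w**2 + 36869w + 149814) + ((10760710/103041)w**2 + (75324970/103041)w + 75324970/11449)
  321w**3 + 4625w**2 + 36869w + 149814 = ((33076161/10760710)w + 122515749/5380355)((10760710/103041)w**2 + (75324970/103041)w + 75324970/11449) + (0)
Last nonzero remainder: (10760710/103041)w**2 + (75324970/103041)w + 75324970/11449. Dividing through by 10760710/103041 gives the monic gcd w**2 + 7w + 63.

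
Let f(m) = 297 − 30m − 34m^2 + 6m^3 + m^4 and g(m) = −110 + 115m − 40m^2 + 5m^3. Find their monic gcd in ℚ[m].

Repeated division with remainder:
  m^4 + 6m^3 − 34m^2 − 30m + 297 = ((1/5)m + 14/5)(5m^3 − 40m^2 + 115m − 110) + (55m^2 − 330m + 605)
  5m^3 − 40m^2 + 115m − 110 = ((1/11)m − 2/11)(55m^2 − 330m + 605) + (0)
Last nonzero remainder: 55m^2 − 330m + 605. Dividing through by 55 gives the monic gcd m^2 − 6m + 11.

11 − 6m + m^2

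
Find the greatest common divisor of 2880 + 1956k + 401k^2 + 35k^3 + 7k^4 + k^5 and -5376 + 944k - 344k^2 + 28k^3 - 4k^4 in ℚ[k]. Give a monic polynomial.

48 - 5k + k^2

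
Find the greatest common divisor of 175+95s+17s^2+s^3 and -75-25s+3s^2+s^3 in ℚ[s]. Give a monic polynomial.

By polynomial division,
  s^3+17s^2+95s+175 = (s^3+3s^2-25s-75) + (14s^2+120s+250)
  s^3+3s^2-25s-75 = ((1/14)s-39/98)(14s^2+120s+250) + ((240/49)s+1200/49)
  14s^2+120s+250 = ((343/120)s+245/24)((240/49)s+1200/49) + (0)
Last nonzero remainder: (240/49)s+1200/49. Dividing through by 240/49 gives the monic gcd s+5.

5+s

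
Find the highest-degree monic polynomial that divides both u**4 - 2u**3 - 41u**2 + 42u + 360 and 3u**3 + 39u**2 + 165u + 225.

By polynomial division,
  u**4 - 2u**3 - 41u**2 + 42u + 360 = ((1/3)u - 5)(3u**3 + 39u**2 + 165u + 225) + (99u**2 + 792u + 1485)
  3u**3 + 39u**2 + 165u + 225 = ((1/33)u + 5/33)(99u**2 + 792u + 1485) + (0)
Last nonzero remainder: 99u**2 + 792u + 1485. Dividing through by 99 gives the monic gcd u**2 + 8u + 15.

u**2 + 8u + 15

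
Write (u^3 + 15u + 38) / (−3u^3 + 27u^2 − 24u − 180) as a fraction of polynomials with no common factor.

(−u^2 + 2u − 19)/(3u^2 − 33u + 90)

Apply the Euclidean algorithm:
  u^3 + 15u + 38 = (−1/3)(−3u^3 + 27u^2 − 24u − 180) + (9u^2 + 7u − 22)
  −3u^3 + 27u^2 − 24u − 180 = (−(1/3)u + 88/27)(9u^2 + 7u − 22) + (−(1462/27)u − 2924/27)
  9u^2 + 7u − 22 = (−(243/1462)u + 297/1462)(−(1462/27)u − 2924/27) + (0)
Last nonzero remainder: −(1462/27)u − 2924/27. Dividing through by −1462/27 gives the monic gcd u + 2.
Cancel u + 2 from numerator and denominator to get the reduced form.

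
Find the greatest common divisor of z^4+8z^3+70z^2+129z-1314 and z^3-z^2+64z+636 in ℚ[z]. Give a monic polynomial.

z+6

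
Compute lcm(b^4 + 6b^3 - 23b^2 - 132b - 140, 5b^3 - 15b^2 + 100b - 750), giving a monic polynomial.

Repeated division with remainder:
  b^4 + 6b^3 - 23b^2 - 132b - 140 = ((1/5)b + 9/5)(5b^3 - 15b^2 + 100b - 750) + (-16b^2 - 162b + 1210)
  5b^3 - 15b^2 + 100b - 750 = (-(5/16)b + 525/128)(-16b^2 - 162b + 1210) + ((73125/64)b - 365625/64)
  -16b^2 - 162b + 1210 = (-(1024/73125)b - 15488/73125)((73125/64)b - 365625/64) + (0)
Last nonzero remainder: (73125/64)b - 365625/64. Dividing through by 73125/64 gives the monic gcd b - 5.
Then lcm(f, g) = f·g / gcd(f, g); expanding and making the result monic gives the answer.

b^6 + 8b^5 + 19b^4 + 2b^3 - 1094b^2 - 4240b - 4200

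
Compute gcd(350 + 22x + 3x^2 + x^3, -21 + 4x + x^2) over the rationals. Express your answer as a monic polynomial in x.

7 + x

Repeated division with remainder:
  x^3 + 3x^2 + 22x + 350 = (x - 1)(x^2 + 4x - 21) + (47x + 329)
  x^2 + 4x - 21 = ((1/47)x - 3/47)(47x + 329) + (0)
Last nonzero remainder: 47x + 329. Dividing through by 47 gives the monic gcd x + 7.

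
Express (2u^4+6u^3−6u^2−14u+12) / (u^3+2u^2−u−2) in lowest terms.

By polynomial division,
  2u^4+6u^3−6u^2−14u+12 = (2u+2)(u^3+2u^2−u−2) + (−8u^2−8u+16)
  u^3+2u^2−u−2 = (−(1/8)u−1/8)(−8u^2−8u+16) + (0)
Last nonzero remainder: −8u^2−8u+16. Dividing through by −8 gives the monic gcd u^2+u−2.
Cancel u^2+u−2 from numerator and denominator to get the reduced form.

(2u^2+4u−6)/(u+1)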